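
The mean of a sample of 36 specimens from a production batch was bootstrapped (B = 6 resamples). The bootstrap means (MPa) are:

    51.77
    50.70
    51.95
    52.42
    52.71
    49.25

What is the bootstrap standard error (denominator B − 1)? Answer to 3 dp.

SE* = 1.287

Bootstrap SE is the standard deviation of the 6 replicate means.
Mean of replicates: (51.77 + 50.70 + 51.95 + 52.42 + 52.71 + 49.25) / 6 = 308.8000 / 6 = 51.4667
Sum of squared deviations: (+0.3033)² + (−0.7667)² + (+0.4833)² + (+0.9533)² + (+1.2433)² + (−2.2167)² = 8.2817
Variance = 8.2817 / 5 = 1.6563
SE* = √1.6563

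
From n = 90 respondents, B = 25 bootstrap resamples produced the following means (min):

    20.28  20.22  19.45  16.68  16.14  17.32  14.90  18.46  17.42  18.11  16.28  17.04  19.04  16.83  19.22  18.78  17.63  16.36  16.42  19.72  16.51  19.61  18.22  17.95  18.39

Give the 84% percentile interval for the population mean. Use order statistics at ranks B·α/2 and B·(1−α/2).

Sorted replicates: 14.90, 16.14, 16.28, 16.36, 16.42, 16.51, 16.68, 16.83, 17.04, 17.32, 17.42, 17.63, 17.95, 18.11, 18.22, 18.39, 18.46, 18.78, 19.04, 19.22, 19.45, 19.61, 19.72, 20.22, 20.28
α = 0.16; lower rank = 25 × 0.080 = 2; upper rank = 25 × 0.920 = 23.
The 2nd smallest replicate is 16.14; the 23rd is 19.72.

(16.14, 19.72)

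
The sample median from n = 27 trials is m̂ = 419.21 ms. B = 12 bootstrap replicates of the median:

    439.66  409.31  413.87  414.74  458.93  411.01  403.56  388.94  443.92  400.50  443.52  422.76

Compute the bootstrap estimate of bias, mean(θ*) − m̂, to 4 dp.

mean(θ*) = (439.66 + 409.31 + 413.87 + 414.74 + 458.93 + 411.01 + 403.56 + 388.94 + 443.92 + 400.50 + 443.52 + 422.76) / 12 = 420.89333
bias = 420.89333 − 419.21

bias = +1.6833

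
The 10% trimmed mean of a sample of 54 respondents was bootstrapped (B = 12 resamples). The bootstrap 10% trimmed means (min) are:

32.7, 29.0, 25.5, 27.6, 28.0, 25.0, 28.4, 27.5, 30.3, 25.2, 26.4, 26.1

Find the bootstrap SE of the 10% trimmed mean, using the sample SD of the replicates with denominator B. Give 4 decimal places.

SE* = 2.1731

Bootstrap SE is the standard deviation of the 12 replicate 10% trimmed means.
Mean of replicates: (32.7 + 29.0 + 25.5 + 27.6 + 28.0 + 25.0 + 28.4 + 27.5 + 30.3 + 25.2 + 26.4 + 26.1) / 12 = 331.70000 / 12 = 27.64167
Sum of squared deviations: (+5.05833)² + (+1.35833)² + (−2.14167)² + (−0.04167)² + (+0.35833)² + (−2.64167)² + (+0.75833)² + (−0.14167)² + (+2.65833)² + (−2.44167)² + (−1.24167)² + (−1.54167)² = 56.66917
Variance = 56.66917 / 12 = 4.72243
SE* = √4.72243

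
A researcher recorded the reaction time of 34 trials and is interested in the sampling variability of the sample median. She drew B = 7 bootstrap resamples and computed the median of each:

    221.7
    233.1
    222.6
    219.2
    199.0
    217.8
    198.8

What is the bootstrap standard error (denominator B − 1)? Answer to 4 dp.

Bootstrap SE is the standard deviation of the 7 replicate medians.
Mean of replicates: (221.7 + 233.1 + 222.6 + 219.2 + 199.0 + 217.8 + 198.8) / 7 = 1512.20000 / 7 = 216.02857
Sum of squared deviations: (+5.67143)² + (+17.07143)² + (+6.57143)² + (+3.17143)² + (−17.02857)² + (+1.77143)² + (−17.22857)² = 966.77429
Variance = 966.77429 / 6 = 161.12905
SE* = √161.12905

SE* = 12.6937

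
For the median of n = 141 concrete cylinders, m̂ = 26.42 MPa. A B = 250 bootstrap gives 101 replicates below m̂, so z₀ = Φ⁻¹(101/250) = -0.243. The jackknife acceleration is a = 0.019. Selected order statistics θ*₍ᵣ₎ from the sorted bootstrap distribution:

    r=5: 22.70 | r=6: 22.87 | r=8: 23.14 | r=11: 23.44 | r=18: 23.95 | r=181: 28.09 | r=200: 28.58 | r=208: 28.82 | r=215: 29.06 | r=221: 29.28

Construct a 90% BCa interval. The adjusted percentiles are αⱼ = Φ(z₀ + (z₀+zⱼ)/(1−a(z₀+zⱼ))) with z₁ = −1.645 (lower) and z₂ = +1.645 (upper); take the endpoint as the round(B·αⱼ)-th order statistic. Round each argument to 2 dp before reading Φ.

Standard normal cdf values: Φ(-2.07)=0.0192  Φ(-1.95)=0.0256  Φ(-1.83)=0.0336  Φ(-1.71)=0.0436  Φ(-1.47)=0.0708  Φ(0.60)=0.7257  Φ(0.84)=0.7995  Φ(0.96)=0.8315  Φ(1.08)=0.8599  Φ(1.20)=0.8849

(22.70, 29.28)

Lower: z₀ + z₁ = -0.243 + (-1.645) = -1.888; 1 − a(z₀+z₁) = 1 − (0.019)(-1.888) = 1.0359; argument = -0.243 + (-1.888)/1.0359 = -2.0656 → -2.07.
α₁ = Φ(-2.07) = 0.0192; rank = round(250 × 0.0192) = 5; θ*₍5₎ = 22.70.
Upper: z₀ + z₂ = 1.402; 1 − a(z₀+z₂) = 0.9734; argument = 1.1974 → 1.20; α₂ = 0.8849; rank = 221; θ*₍221₎ = 29.28.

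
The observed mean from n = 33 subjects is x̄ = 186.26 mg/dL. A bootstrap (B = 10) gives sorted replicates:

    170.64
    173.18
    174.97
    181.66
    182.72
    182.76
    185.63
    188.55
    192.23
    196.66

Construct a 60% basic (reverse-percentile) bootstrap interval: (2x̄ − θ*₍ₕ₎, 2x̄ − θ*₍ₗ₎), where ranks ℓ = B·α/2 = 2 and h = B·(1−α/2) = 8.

Percentile endpoints at ranks 2 and 8: θ*₍2₎ = 173.18, θ*₍8₎ = 188.55.
Basic interval reflects these around x̄:
  lower = 2 × 186.26 − 188.55 = 183.97
  upper = 2 × 186.26 − 173.18 = 199.34

(183.97, 199.34)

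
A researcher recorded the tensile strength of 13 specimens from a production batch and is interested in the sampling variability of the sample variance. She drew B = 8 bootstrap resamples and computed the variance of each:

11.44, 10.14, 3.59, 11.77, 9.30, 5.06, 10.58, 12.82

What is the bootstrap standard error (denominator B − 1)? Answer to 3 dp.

SE* = 3.295

Bootstrap SE is the standard deviation of the 8 replicate variances.
Mean of replicates: (11.44 + 10.14 + 3.59 + 11.77 + 9.30 + 5.06 + 10.58 + 12.82) / 8 = 74.7000 / 8 = 9.3375
Sum of squared deviations: (+2.1025)² + (+0.8025)² + (−5.7475)² + (+2.4325)² + (−0.0375)² + (−4.2775)² + (+1.2425)² + (+3.4825)² = 75.9853
Variance = 75.9853 / 7 = 10.8551
SE* = √10.8551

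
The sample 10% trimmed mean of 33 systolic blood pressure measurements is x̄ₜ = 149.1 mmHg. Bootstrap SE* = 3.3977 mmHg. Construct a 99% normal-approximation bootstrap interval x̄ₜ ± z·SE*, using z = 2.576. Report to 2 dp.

(140.35, 157.85)

Margin = 2.576 × 3.3977 = 8.752
Interval: 149.1 ± 8.752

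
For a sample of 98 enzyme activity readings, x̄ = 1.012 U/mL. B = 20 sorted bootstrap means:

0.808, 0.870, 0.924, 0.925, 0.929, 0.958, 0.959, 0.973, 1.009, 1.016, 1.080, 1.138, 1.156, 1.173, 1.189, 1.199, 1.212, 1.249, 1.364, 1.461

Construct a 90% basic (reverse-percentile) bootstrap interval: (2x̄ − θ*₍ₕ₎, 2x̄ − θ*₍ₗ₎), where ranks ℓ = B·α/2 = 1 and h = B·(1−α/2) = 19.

(0.660, 1.216)

Percentile endpoints at ranks 1 and 19: θ*₍1₎ = 0.808, θ*₍19₎ = 1.364.
Basic interval reflects these around x̄:
  lower = 2 × 1.012 − 1.364 = 0.660
  upper = 2 × 1.012 − 0.808 = 1.216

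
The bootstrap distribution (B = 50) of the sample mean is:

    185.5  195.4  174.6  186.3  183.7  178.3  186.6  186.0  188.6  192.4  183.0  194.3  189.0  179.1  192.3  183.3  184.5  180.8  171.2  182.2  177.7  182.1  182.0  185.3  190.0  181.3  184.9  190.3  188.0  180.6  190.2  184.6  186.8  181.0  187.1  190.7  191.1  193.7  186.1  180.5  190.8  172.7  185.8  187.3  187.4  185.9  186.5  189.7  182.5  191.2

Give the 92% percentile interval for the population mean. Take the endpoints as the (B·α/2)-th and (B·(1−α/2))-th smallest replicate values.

Sorted replicates: 171.2, 172.7, 174.6, 177.7, 178.3, 179.1, 180.5, 180.6, 180.8, 181.0, 181.3, 182.0, 182.1, 182.2, 182.5, 183.0, 183.3, 183.7, 184.5, 184.6, 184.9, 185.3, 185.5, 185.8, 185.9, 186.0, 186.1, 186.3, 186.5, 186.6, 186.8, 187.1, 187.3, 187.4, 188.0, 188.6, 189.0, 189.7, 190.0, 190.2, 190.3, 190.7, 190.8, 191.1, 191.2, 192.3, 192.4, 193.7, 194.3, 195.4
α = 0.08; lower rank = 50 × 0.040 = 2; upper rank = 50 × 0.960 = 48.
The 2nd smallest replicate is 172.7; the 48th is 193.7.

(172.7, 193.7)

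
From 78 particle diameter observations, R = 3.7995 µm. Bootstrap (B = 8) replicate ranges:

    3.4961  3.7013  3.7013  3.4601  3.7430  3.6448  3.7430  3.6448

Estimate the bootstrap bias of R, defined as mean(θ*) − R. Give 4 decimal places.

mean(θ*) = (3.4961 + 3.7013 + 3.7013 + 3.4601 + 3.7430 + 3.6448 + 3.7430 + 3.6448) / 8 = 3.64180
bias = 3.64180 − 3.7995

bias = −0.1577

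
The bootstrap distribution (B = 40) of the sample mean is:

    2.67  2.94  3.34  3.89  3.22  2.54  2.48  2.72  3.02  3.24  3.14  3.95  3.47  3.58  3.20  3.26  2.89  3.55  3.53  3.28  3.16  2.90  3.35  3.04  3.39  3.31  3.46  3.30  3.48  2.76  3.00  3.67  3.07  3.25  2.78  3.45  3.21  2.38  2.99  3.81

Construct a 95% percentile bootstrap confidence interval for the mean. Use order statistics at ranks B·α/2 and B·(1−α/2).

(2.38, 3.89)

Sorted replicates: 2.38, 2.48, 2.54, 2.67, 2.72, 2.76, 2.78, 2.89, 2.90, 2.94, 2.99, 3.00, 3.02, 3.04, 3.07, 3.14, 3.16, 3.20, 3.21, 3.22, 3.24, 3.25, 3.26, 3.28, 3.30, 3.31, 3.34, 3.35, 3.39, 3.45, 3.46, 3.47, 3.48, 3.53, 3.55, 3.58, 3.67, 3.81, 3.89, 3.95
α = 0.05; lower rank = 40 × 0.025 = 1; upper rank = 40 × 0.975 = 39.
The 1st smallest replicate is 2.38; the 39th is 3.89.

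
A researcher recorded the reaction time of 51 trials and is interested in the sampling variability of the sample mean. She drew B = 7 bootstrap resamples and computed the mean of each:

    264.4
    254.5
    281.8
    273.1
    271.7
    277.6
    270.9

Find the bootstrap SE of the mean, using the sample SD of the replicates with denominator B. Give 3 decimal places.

SE* = 8.278

Bootstrap SE is the standard deviation of the 7 replicate means.
Mean of replicates: (264.4 + 254.5 + 281.8 + 273.1 + 271.7 + 277.6 + 270.9) / 7 = 1894.0000 / 7 = 270.5714
Sum of squared deviations: (−6.1714)² + (−16.0714)² + (+11.2286)² + (+2.5286)² + (+1.1286)² + (+7.0286)² + (+0.3286)² = 479.6343
Variance = 479.6343 / 7 = 68.5192
SE* = √68.5192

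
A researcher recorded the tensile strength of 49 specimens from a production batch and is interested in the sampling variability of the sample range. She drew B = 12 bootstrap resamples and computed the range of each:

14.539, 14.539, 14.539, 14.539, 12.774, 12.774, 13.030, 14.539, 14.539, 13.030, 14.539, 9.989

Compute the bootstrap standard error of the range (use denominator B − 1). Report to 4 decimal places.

SE* = 1.3890

Bootstrap SE is the standard deviation of the 12 replicate ranges.
Mean of replicates: (14.539 + 14.539 + 14.539 + 14.539 + 12.774 + 12.774 + 13.030 + 14.539 + 14.539 + 13.030 + 14.539 + 9.989) / 12 = 163.37000 / 12 = 13.61417
Sum of squared deviations: (+0.92483)² + (+0.92483)² + (+0.92483)² + (+0.92483)² + (−0.84017)² + (−0.84017)² + (−0.58417)² + (+0.92483)² + (+0.92483)² + (−0.58417)² + (+0.92483)² + (−3.62517)² = 21.22331
Variance = 21.22331 / 11 = 1.92939
SE* = √1.92939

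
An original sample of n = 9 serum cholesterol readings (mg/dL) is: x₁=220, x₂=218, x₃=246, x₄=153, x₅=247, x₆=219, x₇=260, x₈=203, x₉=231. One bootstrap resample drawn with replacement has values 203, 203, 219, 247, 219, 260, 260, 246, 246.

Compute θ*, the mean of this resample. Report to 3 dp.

Mean = (203 + 203 + 219 + 247 + 219 + 260 + 260 + 246 + 246) / 9 = 2103.0 / 9 = 233.667

θ* = 233.667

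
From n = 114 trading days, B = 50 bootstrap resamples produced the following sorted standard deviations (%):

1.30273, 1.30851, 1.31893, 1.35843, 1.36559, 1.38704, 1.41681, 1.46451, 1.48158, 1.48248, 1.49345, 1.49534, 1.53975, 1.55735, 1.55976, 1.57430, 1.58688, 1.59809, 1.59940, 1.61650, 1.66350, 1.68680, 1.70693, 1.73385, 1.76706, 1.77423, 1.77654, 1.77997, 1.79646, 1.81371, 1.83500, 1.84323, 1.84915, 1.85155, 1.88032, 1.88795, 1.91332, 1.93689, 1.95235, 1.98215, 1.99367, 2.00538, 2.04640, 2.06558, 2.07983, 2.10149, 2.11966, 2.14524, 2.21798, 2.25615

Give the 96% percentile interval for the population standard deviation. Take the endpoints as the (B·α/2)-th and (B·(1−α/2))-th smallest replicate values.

α = 0.04; lower rank = 50 × 0.020 = 1; upper rank = 50 × 0.980 = 49.
The 1st smallest replicate is 1.30273; the 49th is 2.21798.

(1.30273, 2.21798)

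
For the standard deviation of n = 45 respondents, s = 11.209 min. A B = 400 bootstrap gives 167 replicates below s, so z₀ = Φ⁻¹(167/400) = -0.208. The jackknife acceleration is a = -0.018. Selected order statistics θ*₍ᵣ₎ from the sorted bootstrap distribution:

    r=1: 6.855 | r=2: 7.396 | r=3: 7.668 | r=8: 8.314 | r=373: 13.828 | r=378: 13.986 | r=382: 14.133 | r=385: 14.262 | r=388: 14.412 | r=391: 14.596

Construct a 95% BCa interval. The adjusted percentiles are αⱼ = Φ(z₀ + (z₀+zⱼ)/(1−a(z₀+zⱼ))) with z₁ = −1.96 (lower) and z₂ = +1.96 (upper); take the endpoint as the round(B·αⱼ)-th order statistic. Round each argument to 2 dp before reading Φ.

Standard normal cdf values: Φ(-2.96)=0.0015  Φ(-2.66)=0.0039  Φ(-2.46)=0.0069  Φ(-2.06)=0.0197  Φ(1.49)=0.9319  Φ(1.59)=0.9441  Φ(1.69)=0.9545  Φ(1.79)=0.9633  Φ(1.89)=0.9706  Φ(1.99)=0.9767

(7.668, 13.828)

Lower: z₀ + z₁ = -0.208 + (-1.960) = -2.168; 1 − a(z₀+z₁) = 1 − (-0.018)(-2.168) = 0.9610; argument = -0.208 + (-2.168)/0.9610 = -2.4640 → -2.46.
α₁ = Φ(-2.46) = 0.0069; rank = round(400 × 0.0069) = 3; θ*₍3₎ = 7.668.
Upper: z₀ + z₂ = 1.752; 1 − a(z₀+z₂) = 1.0315; argument = 1.4904 → 1.49; α₂ = 0.9319; rank = 373; θ*₍373₎ = 13.828.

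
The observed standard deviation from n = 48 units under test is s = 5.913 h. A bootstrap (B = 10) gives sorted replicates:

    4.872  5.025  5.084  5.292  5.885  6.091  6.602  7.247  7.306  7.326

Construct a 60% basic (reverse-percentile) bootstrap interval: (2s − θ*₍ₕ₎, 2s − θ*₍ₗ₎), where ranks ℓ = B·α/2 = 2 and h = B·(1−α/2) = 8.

Percentile endpoints at ranks 2 and 8: θ*₍2₎ = 5.025, θ*₍8₎ = 7.247.
Basic interval reflects these around s:
  lower = 2 × 5.913 − 7.247 = 4.579
  upper = 2 × 5.913 − 5.025 = 6.801

(4.579, 6.801)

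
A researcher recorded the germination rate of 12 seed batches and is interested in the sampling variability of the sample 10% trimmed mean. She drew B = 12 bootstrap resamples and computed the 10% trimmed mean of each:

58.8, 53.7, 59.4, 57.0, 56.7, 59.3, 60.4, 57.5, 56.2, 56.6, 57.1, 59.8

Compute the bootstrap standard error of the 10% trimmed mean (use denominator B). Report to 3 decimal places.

Bootstrap SE is the standard deviation of the 12 replicate 10% trimmed means.
Mean of replicates: (58.8 + 53.7 + 59.4 + 57.0 + 56.7 + 59.3 + 60.4 + 57.5 + 56.2 + 56.6 + 57.1 + 59.8) / 12 = 692.5000 / 12 = 57.7083
Sum of squared deviations: (+1.0917)² + (−4.0083)² + (+1.6917)² + (−0.7083)² + (−1.0083)² + (+1.5917)² + (+2.6917)² + (−0.2083)² + (−1.5083)² + (−1.1083)² + (−0.6083)² + (+2.0917)² = 39.7092
Variance = 39.7092 / 12 = 3.3091
SE* = √3.3091

SE* = 1.819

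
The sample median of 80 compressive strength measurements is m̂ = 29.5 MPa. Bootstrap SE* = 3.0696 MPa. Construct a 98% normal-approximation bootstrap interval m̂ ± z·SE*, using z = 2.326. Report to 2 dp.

Margin = 2.326 × 3.0696 = 7.140
Interval: 29.5 ± 7.140

(22.36, 36.64)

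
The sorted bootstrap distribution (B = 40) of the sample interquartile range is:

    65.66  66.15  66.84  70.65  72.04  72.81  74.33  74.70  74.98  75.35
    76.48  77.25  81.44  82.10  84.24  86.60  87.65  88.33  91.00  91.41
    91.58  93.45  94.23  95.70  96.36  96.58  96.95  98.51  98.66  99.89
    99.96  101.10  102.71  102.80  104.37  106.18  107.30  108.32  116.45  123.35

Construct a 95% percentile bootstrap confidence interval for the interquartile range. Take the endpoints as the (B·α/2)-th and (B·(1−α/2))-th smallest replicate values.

(65.66, 116.45)

α = 0.05; lower rank = 40 × 0.025 = 1; upper rank = 40 × 0.975 = 39.
The 1st smallest replicate is 65.66; the 39th is 116.45.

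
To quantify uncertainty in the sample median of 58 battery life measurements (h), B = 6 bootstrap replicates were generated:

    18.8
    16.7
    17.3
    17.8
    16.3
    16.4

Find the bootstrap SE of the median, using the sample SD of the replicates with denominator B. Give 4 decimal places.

SE* = 0.8783

Bootstrap SE is the standard deviation of the 6 replicate medians.
Mean of replicates: (18.8 + 16.7 + 17.3 + 17.8 + 16.3 + 16.4) / 6 = 103.30000 / 6 = 17.21667
Sum of squared deviations: (+1.58333)² + (−0.51667)² + (+0.08333)² + (+0.58333)² + (−0.91667)² + (−0.81667)² = 4.62833
Variance = 4.62833 / 6 = 0.77139
SE* = √0.77139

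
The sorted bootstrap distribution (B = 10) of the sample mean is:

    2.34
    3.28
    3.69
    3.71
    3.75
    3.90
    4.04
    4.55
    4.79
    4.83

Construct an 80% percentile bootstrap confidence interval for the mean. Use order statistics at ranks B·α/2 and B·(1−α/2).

(2.34, 4.79)

α = 0.20; lower rank = 10 × 0.100 = 1; upper rank = 10 × 0.900 = 9.
The 1st smallest replicate is 2.34; the 9th is 4.79.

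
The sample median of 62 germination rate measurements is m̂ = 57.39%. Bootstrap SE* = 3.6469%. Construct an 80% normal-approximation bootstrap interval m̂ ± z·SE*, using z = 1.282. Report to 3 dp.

(52.715, 62.065)

Margin = 1.282 × 3.6469 = 4.6753
Interval: 57.39 ± 4.6753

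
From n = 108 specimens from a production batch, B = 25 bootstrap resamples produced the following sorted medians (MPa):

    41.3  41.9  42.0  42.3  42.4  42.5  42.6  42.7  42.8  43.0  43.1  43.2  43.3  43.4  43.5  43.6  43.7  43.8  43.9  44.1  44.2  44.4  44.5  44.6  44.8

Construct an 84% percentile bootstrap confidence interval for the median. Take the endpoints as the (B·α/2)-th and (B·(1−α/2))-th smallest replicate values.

α = 0.16; lower rank = 25 × 0.080 = 2; upper rank = 25 × 0.920 = 23.
The 2nd smallest replicate is 41.9; the 23rd is 44.5.

(41.9, 44.5)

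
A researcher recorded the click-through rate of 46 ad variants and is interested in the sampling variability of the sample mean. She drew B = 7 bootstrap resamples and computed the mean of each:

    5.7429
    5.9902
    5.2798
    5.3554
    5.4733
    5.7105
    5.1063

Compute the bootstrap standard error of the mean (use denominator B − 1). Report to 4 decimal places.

Bootstrap SE is the standard deviation of the 7 replicate means.
Mean of replicates: (5.7429 + 5.9902 + 5.2798 + 5.3554 + 5.4733 + 5.7105 + 5.1063) / 7 = 38.65840 / 7 = 5.52263
Sum of squared deviations: (+0.22027)² + (+0.46757)² + (−0.24283)² + (−0.16723)² + (−0.04933)² + (+0.18787)² + (−0.41633)² = 0.56513
Variance = 0.56513 / 6 = 0.09419
SE* = √0.09419

SE* = 0.3069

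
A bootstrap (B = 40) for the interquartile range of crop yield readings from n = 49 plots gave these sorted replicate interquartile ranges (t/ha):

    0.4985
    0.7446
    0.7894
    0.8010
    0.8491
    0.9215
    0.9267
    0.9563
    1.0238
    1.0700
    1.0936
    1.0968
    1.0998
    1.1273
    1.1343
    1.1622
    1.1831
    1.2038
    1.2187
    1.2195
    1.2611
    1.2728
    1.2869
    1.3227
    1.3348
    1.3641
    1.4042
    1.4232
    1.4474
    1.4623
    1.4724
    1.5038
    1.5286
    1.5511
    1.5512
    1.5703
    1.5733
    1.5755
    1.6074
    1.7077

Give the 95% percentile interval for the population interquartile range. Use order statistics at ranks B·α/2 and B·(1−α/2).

α = 0.05; lower rank = 40 × 0.025 = 1; upper rank = 40 × 0.975 = 39.
The 1st smallest replicate is 0.4985; the 39th is 1.6074.

(0.4985, 1.6074)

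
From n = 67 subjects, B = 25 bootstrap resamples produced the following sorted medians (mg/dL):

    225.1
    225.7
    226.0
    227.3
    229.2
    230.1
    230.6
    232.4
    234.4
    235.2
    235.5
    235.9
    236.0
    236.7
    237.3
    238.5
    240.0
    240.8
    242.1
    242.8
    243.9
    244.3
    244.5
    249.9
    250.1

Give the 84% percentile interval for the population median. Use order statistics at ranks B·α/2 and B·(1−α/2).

α = 0.16; lower rank = 25 × 0.080 = 2; upper rank = 25 × 0.920 = 23.
The 2nd smallest replicate is 225.7; the 23rd is 244.5.

(225.7, 244.5)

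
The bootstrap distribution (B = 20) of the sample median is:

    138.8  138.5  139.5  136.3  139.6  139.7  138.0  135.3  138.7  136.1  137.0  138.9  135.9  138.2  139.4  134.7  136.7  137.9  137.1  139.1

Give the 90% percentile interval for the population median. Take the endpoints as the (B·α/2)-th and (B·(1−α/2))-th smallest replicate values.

(134.7, 139.6)

Sorted replicates: 134.7, 135.3, 135.9, 136.1, 136.3, 136.7, 137.0, 137.1, 137.9, 138.0, 138.2, 138.5, 138.7, 138.8, 138.9, 139.1, 139.4, 139.5, 139.6, 139.7
α = 0.10; lower rank = 20 × 0.050 = 1; upper rank = 20 × 0.950 = 19.
The 1st smallest replicate is 134.7; the 19th is 139.6.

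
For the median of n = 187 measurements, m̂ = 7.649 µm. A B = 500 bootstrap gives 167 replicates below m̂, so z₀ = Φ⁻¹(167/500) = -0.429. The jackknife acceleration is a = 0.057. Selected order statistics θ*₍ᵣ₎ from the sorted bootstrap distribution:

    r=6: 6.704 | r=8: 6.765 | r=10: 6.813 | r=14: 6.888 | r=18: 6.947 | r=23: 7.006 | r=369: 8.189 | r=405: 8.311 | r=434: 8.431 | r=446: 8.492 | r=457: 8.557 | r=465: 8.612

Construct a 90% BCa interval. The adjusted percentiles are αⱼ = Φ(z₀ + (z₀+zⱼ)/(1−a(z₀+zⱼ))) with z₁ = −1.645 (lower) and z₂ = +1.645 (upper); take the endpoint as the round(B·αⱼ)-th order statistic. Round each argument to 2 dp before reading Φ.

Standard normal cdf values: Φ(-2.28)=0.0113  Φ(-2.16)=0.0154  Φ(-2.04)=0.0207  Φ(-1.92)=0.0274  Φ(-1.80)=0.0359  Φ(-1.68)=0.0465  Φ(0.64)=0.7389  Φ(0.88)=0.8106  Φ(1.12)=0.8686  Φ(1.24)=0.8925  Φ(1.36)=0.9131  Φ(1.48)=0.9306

Lower: z₀ + z₁ = -0.429 + (-1.645) = -2.074; 1 − a(z₀+z₁) = 1 − (0.057)(-2.074) = 1.1182; argument = -0.429 + (-2.074)/1.1182 = -2.2837 → -2.28.
α₁ = Φ(-2.28) = 0.0113; rank = round(500 × 0.0113) = 6; θ*₍6₎ = 6.704.
Upper: z₀ + z₂ = 1.216; 1 − a(z₀+z₂) = 0.9307; argument = 0.8776 → 0.88; α₂ = 0.8106; rank = 405; θ*₍405₎ = 8.311.

(6.704, 8.311)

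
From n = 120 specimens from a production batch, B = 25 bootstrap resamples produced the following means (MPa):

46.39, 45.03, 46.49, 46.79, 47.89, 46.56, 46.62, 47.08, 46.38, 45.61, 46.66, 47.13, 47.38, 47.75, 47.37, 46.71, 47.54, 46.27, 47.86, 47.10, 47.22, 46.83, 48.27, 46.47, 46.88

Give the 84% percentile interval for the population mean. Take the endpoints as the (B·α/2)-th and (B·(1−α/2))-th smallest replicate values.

Sorted replicates: 45.03, 45.61, 46.27, 46.38, 46.39, 46.47, 46.49, 46.56, 46.62, 46.66, 46.71, 46.79, 46.83, 46.88, 47.08, 47.10, 47.13, 47.22, 47.37, 47.38, 47.54, 47.75, 47.86, 47.89, 48.27
α = 0.16; lower rank = 25 × 0.080 = 2; upper rank = 25 × 0.920 = 23.
The 2nd smallest replicate is 45.61; the 23rd is 47.86.

(45.61, 47.86)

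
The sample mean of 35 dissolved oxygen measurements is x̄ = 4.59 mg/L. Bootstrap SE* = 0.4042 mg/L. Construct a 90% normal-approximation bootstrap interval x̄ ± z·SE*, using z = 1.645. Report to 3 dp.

(3.925, 5.255)

Margin = 1.645 × 0.4042 = 0.6649
Interval: 4.59 ± 0.6649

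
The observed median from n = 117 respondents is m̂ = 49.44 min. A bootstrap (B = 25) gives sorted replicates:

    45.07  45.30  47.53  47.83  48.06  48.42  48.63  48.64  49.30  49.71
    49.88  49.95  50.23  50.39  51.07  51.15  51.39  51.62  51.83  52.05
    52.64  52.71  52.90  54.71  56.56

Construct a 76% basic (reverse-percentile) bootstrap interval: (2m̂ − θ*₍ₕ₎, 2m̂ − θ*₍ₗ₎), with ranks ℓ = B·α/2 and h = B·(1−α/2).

Percentile endpoints at ranks 3 and 22: θ*₍3₎ = 47.53, θ*₍22₎ = 52.71.
Basic interval reflects these around m̂:
  lower = 2 × 49.44 − 52.71 = 46.17
  upper = 2 × 49.44 − 47.53 = 51.35

(46.17, 51.35)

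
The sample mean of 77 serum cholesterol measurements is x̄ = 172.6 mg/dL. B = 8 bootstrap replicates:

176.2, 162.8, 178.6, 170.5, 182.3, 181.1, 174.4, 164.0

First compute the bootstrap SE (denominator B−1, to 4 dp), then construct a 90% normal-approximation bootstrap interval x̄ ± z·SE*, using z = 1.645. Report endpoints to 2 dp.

(160.44, 184.76)

Mean of replicates = 173.7375; sum of squared deviations = 382.5987; SE* = √(382.5987/7) = 7.3930
Margin = 1.645 × 7.3930 = 12.161
Interval: 172.6 ± 12.161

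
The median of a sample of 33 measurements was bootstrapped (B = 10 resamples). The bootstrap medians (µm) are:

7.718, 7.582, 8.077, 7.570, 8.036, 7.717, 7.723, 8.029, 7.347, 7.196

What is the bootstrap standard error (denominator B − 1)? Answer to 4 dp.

SE* = 0.2932

Bootstrap SE is the standard deviation of the 10 replicate medians.
Mean of replicates: (7.718 + 7.582 + 8.077 + 7.570 + 8.036 + 7.717 + 7.723 + 8.029 + 7.347 + 7.196) / 10 = 76.99500 / 10 = 7.69950
Sum of squared deviations: (+0.01850)² + (−0.11750)² + (+0.37750)² + (−0.12950)² + (+0.33650)² + (+0.01750)² + (+0.02350)² + (+0.32950)² + (−0.35250)² + (−0.50350)² = 0.77385
Variance = 0.77385 / 9 = 0.08598
SE* = √0.08598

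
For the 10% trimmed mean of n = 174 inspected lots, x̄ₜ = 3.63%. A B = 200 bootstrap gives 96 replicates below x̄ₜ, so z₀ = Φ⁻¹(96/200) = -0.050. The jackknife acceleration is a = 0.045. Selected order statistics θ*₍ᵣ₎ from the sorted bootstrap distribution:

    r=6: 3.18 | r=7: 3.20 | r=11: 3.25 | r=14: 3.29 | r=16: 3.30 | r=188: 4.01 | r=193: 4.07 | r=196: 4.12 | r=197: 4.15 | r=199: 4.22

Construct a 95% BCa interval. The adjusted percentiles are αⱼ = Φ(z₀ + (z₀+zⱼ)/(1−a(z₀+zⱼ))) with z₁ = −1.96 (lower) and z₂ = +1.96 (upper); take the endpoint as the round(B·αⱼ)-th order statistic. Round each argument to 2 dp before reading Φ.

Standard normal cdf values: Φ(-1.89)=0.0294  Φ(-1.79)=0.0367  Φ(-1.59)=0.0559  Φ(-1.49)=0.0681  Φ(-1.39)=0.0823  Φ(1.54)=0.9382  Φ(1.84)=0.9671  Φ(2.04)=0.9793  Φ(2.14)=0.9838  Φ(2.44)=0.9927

(3.18, 4.12)

Lower: z₀ + z₁ = -0.050 + (-1.960) = -2.010; 1 − a(z₀+z₁) = 1 − (0.045)(-2.010) = 1.0904; argument = -0.050 + (-2.010)/1.0904 = -1.8933 → -1.89.
α₁ = Φ(-1.89) = 0.0294; rank = round(200 × 0.0294) = 6; θ*₍6₎ = 3.18.
Upper: z₀ + z₂ = 1.910; 1 − a(z₀+z₂) = 0.9141; argument = 2.0396 → 2.04; α₂ = 0.9793; rank = 196; θ*₍196₎ = 4.12.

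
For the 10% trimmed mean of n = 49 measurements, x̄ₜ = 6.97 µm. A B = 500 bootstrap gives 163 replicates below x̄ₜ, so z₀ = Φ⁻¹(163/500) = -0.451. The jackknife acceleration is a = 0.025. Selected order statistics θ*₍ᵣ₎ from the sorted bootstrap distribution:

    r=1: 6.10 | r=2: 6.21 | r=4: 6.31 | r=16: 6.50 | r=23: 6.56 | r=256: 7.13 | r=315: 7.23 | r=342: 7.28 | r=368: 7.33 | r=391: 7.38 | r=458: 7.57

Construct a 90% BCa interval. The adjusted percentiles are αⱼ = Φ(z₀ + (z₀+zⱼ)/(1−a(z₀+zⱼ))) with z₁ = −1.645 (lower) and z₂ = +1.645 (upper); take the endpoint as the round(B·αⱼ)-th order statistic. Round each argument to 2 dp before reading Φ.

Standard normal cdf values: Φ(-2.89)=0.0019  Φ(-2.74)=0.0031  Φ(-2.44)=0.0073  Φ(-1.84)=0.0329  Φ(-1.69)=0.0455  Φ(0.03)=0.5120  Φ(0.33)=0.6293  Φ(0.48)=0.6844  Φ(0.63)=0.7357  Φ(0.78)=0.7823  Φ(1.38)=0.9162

(6.31, 7.38)

Lower: z₀ + z₁ = -0.451 + (-1.645) = -2.096; 1 − a(z₀+z₁) = 1 − (0.025)(-2.096) = 1.0524; argument = -0.451 + (-2.096)/1.0524 = -2.4426 → -2.44.
α₁ = Φ(-2.44) = 0.0073; rank = round(500 × 0.0073) = 4; θ*₍4₎ = 6.31.
Upper: z₀ + z₂ = 1.194; 1 − a(z₀+z₂) = 0.9701; argument = 0.7797 → 0.78; α₂ = 0.7823; rank = 391; θ*₍391₎ = 7.38.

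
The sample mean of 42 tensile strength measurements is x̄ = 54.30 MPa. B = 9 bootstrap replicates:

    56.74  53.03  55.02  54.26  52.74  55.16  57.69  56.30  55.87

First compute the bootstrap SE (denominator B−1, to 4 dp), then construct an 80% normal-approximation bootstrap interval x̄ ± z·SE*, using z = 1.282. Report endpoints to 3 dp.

(52.178, 56.422)

Mean of replicates = 55.2011; sum of squared deviations = 21.9087; SE* = √(21.9087/8) = 1.6549
Margin = 1.282 × 1.6549 = 2.1216
Interval: 54.30 ± 2.1216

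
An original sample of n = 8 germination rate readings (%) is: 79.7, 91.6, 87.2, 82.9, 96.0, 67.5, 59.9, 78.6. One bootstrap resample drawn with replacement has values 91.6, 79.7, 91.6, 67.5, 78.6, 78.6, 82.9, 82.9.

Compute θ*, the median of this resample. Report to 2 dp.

θ* = 81.30

Sorted: 67.5, 78.6, 78.6, 79.7, 82.9, 82.9, 91.6, 91.6
Median = average of the two middle values = 81.30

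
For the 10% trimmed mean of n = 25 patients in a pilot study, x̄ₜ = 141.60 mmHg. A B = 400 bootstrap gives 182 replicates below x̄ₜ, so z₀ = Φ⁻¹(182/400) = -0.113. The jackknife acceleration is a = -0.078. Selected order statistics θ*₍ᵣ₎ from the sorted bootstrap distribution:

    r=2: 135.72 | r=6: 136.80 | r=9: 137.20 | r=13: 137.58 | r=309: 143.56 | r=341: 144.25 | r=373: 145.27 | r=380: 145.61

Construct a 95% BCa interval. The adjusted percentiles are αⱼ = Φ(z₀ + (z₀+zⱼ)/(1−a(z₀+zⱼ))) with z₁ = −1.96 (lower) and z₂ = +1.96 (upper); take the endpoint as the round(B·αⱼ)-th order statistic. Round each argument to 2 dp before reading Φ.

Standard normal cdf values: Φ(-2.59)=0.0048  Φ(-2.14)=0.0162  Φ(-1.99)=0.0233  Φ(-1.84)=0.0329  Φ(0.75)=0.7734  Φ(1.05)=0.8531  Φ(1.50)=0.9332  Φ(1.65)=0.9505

(135.72, 145.27)

Lower: z₀ + z₁ = -0.113 + (-1.960) = -2.073; 1 − a(z₀+z₁) = 1 − (-0.078)(-2.073) = 0.8383; argument = -0.113 + (-2.073)/0.8383 = -2.5858 → -2.59.
α₁ = Φ(-2.59) = 0.0048; rank = round(400 × 0.0048) = 2; θ*₍2₎ = 135.72.
Upper: z₀ + z₂ = 1.847; 1 − a(z₀+z₂) = 1.1441; argument = 1.5014 → 1.50; α₂ = 0.9332; rank = 373; θ*₍373₎ = 145.27.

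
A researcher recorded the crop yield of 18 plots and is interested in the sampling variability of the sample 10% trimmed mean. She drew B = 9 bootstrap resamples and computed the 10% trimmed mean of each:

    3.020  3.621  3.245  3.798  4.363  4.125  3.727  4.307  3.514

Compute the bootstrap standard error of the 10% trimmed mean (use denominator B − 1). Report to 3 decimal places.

SE* = 0.460

Bootstrap SE is the standard deviation of the 9 replicate 10% trimmed means.
Mean of replicates: (3.020 + 3.621 + 3.245 + 3.798 + 4.363 + 4.125 + 3.727 + 4.307 + 3.514) / 9 = 33.7200 / 9 = 3.7467
Sum of squared deviations: (−0.7267)² + (−0.1257)² + (−0.5017)² + (+0.0513)² + (+0.6163)² + (+0.3783)² + (−0.0197)² + (+0.5603)² + (−0.2327)² = 1.6896
Variance = 1.6896 / 8 = 0.2112
SE* = √0.2112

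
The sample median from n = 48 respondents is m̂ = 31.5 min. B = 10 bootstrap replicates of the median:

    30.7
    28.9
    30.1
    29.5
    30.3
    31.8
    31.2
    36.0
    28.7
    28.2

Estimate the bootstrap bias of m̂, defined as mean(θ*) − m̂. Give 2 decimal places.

bias = −0.96

mean(θ*) = (30.7 + 28.9 + 30.1 + 29.5 + 30.3 + 31.8 + 31.2 + 36.0 + 28.7 + 28.2) / 10 = 30.540
bias = 30.540 − 31.5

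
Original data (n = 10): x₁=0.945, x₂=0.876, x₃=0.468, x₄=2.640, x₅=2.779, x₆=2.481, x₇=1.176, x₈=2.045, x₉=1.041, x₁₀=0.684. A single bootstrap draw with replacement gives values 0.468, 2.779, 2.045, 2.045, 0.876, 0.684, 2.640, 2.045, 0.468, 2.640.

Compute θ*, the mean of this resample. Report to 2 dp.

θ* = 1.67

Mean = (0.468 + 2.779 + 2.045 + 2.045 + 0.876 + 0.684 + 2.640 + 2.045 + 0.468 + 2.640) / 10 = 16.6900 / 10 = 1.67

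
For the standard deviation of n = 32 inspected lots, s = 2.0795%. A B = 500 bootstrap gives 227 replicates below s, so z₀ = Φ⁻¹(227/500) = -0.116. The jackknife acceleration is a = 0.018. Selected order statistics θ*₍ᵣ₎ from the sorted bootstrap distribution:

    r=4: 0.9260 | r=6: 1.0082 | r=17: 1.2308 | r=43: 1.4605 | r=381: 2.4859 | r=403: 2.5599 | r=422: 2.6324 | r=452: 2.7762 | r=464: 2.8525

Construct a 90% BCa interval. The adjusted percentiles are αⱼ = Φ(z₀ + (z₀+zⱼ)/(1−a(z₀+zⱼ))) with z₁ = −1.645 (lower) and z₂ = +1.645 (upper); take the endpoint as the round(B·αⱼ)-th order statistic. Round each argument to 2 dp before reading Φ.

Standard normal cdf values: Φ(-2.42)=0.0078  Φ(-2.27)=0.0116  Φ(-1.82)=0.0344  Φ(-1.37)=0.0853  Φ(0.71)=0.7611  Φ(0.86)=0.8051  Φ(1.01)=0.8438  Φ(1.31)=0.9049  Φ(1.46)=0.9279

(1.2308, 2.8525)

Lower: z₀ + z₁ = -0.116 + (-1.645) = -1.761; 1 − a(z₀+z₁) = 1 − (0.018)(-1.761) = 1.0317; argument = -0.116 + (-1.761)/1.0317 = -1.8229 → -1.82.
α₁ = Φ(-1.82) = 0.0344; rank = round(500 × 0.0344) = 17; θ*₍17₎ = 1.2308.
Upper: z₀ + z₂ = 1.529; 1 − a(z₀+z₂) = 0.9725; argument = 1.4563 → 1.46; α₂ = 0.9279; rank = 464; θ*₍464₎ = 2.8525.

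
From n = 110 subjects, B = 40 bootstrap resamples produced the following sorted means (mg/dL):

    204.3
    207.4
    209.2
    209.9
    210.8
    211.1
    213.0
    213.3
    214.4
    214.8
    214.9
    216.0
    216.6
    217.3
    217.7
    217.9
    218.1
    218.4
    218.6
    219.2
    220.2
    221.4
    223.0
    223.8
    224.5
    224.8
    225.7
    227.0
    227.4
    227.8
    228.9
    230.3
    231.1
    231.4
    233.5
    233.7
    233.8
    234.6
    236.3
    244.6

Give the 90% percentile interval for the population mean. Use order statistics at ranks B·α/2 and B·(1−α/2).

(207.4, 234.6)

α = 0.10; lower rank = 40 × 0.050 = 2; upper rank = 40 × 0.950 = 38.
The 2nd smallest replicate is 207.4; the 38th is 234.6.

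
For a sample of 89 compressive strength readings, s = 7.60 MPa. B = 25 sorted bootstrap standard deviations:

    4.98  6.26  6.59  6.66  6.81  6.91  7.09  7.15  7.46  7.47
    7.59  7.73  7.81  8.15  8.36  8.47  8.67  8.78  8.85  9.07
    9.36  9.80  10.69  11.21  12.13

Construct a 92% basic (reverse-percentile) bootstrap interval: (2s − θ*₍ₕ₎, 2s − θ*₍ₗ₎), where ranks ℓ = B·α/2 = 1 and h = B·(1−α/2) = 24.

(3.99, 10.22)

Percentile endpoints at ranks 1 and 24: θ*₍1₎ = 4.98, θ*₍24₎ = 11.21.
Basic interval reflects these around s:
  lower = 2 × 7.60 − 11.21 = 3.99
  upper = 2 × 7.60 − 4.98 = 10.22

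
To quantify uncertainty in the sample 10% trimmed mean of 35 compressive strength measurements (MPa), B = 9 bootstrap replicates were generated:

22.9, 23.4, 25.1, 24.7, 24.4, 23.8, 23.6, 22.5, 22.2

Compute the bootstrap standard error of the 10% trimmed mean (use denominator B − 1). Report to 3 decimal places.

Bootstrap SE is the standard deviation of the 9 replicate 10% trimmed means.
Mean of replicates: (22.9 + 23.4 + 25.1 + 24.7 + 24.4 + 23.8 + 23.6 + 22.5 + 22.2) / 9 = 212.6000 / 9 = 23.6222
Sum of squared deviations: (−0.7222)² + (−0.2222)² + (+1.4778)² + (+1.0778)² + (+0.7778)² + (+0.1778)² + (−0.0222)² + (−1.1222)² + (−1.4222)² = 7.8356
Variance = 7.8356 / 8 = 0.9794
SE* = √0.9794

SE* = 0.990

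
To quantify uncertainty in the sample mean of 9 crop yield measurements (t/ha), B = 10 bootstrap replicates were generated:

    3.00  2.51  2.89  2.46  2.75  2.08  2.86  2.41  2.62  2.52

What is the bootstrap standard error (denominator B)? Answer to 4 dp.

SE* = 0.2597

Bootstrap SE is the standard deviation of the 10 replicate means.
Mean of replicates: (3.00 + 2.51 + 2.89 + 2.46 + 2.75 + 2.08 + 2.86 + 2.41 + 2.62 + 2.52) / 10 = 26.10000 / 10 = 2.61000
Sum of squared deviations: (+0.39000)² + (−0.10000)² + (+0.28000)² + (−0.15000)² + (+0.14000)² + (−0.53000)² + (+0.25000)² + (−0.20000)² + (+0.01000)² + (−0.09000)² = 0.67420
Variance = 0.67420 / 10 = 0.06742
SE* = √0.06742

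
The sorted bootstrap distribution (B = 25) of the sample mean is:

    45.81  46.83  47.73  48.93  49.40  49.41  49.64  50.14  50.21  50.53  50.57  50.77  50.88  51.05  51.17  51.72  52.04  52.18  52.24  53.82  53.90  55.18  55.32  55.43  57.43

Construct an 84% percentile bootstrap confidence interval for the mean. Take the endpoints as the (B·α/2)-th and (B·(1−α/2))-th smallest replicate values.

(46.83, 55.32)

α = 0.16; lower rank = 25 × 0.080 = 2; upper rank = 25 × 0.920 = 23.
The 2nd smallest replicate is 46.83; the 23rd is 55.32.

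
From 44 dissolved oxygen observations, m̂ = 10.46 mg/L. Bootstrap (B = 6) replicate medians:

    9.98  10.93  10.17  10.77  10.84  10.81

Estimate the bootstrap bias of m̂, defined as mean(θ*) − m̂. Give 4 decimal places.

mean(θ*) = (9.98 + 10.93 + 10.17 + 10.77 + 10.84 + 10.81) / 6 = 10.58333
bias = 10.58333 − 10.46

bias = +0.1233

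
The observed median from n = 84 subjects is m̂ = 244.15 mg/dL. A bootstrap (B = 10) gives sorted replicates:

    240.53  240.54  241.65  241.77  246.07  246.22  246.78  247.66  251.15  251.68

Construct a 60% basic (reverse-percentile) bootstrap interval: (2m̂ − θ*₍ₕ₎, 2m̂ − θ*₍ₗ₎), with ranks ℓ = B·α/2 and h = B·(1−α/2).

Percentile endpoints at ranks 2 and 8: θ*₍2₎ = 240.54, θ*₍8₎ = 247.66.
Basic interval reflects these around m̂:
  lower = 2 × 244.15 − 247.66 = 240.64
  upper = 2 × 244.15 − 240.54 = 247.76

(240.64, 247.76)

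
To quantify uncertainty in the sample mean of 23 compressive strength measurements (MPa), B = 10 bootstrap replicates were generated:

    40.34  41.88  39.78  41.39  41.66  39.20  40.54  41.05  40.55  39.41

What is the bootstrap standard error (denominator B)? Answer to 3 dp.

SE* = 0.878

Bootstrap SE is the standard deviation of the 10 replicate means.
Mean of replicates: (40.34 + 41.88 + 39.78 + 41.39 + 41.66 + 39.20 + 40.54 + 41.05 + 40.55 + 39.41) / 10 = 405.8000 / 10 = 40.5800
Sum of squared deviations: (−0.2400)² + (+1.3000)² + (−0.8000)² + (+0.8100)² + (+1.0800)² + (−1.3800)² + (−0.0400)² + (+0.4700)² + (−0.0300)² + (−1.1700)² = 7.7068
Variance = 7.7068 / 10 = 0.7707
SE* = √0.7707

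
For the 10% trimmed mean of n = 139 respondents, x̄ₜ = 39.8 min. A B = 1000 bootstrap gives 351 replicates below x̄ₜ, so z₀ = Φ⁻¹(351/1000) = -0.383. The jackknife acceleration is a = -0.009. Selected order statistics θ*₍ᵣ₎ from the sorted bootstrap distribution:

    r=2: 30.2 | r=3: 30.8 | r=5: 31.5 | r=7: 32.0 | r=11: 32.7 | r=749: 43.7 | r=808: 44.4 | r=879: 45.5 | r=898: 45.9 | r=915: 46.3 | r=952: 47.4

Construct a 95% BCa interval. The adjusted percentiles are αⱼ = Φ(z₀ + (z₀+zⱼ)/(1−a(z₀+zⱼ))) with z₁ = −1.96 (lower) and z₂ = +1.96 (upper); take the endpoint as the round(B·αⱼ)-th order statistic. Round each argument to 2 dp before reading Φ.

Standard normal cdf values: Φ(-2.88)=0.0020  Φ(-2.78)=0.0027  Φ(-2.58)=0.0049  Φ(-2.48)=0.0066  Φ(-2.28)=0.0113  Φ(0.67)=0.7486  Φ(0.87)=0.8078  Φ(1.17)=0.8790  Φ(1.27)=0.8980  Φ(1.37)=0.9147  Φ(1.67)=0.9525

(30.8, 45.5)

Lower: z₀ + z₁ = -0.383 + (-1.960) = -2.343; 1 − a(z₀+z₁) = 1 − (-0.009)(-2.343) = 0.9789; argument = -0.383 + (-2.343)/0.9789 = -2.7765 → -2.78.
α₁ = Φ(-2.78) = 0.0027; rank = round(1000 × 0.0027) = 3; θ*₍3₎ = 30.8.
Upper: z₀ + z₂ = 1.577; 1 − a(z₀+z₂) = 1.0142; argument = 1.1719 → 1.17; α₂ = 0.8790; rank = 879; θ*₍879₎ = 45.5.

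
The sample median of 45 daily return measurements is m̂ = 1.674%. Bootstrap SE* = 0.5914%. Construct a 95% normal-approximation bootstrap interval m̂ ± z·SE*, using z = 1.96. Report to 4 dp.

(0.5149, 2.8331)

Margin = 1.96 × 0.5914 = 1.15914
Interval: 1.674 ± 1.15914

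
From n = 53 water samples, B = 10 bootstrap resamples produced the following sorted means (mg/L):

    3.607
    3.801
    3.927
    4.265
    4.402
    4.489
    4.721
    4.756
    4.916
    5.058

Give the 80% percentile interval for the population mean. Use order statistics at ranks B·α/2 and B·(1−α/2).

(3.607, 4.916)

α = 0.20; lower rank = 10 × 0.100 = 1; upper rank = 10 × 0.900 = 9.
The 1st smallest replicate is 3.607; the 9th is 4.916.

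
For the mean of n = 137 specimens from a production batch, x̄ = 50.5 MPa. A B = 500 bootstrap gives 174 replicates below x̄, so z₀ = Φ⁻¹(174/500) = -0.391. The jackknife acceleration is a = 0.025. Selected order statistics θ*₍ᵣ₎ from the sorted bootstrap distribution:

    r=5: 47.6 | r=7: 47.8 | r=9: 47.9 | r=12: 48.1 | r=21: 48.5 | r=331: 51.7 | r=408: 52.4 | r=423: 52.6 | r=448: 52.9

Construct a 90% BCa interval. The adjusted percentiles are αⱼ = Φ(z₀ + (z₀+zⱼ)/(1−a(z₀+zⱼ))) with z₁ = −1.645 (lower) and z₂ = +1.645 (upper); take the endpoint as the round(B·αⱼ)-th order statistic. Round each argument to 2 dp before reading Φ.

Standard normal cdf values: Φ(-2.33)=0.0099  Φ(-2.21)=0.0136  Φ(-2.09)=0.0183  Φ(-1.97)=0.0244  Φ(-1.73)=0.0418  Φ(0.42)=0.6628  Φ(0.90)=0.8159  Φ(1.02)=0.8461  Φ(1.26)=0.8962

Lower: z₀ + z₁ = -0.391 + (-1.645) = -2.036; 1 − a(z₀+z₁) = 1 − (0.025)(-2.036) = 1.0509; argument = -0.391 + (-2.036)/1.0509 = -2.3284 → -2.33.
α₁ = Φ(-2.33) = 0.0099; rank = round(500 × 0.0099) = 5; θ*₍5₎ = 47.6.
Upper: z₀ + z₂ = 1.254; 1 − a(z₀+z₂) = 0.9687; argument = 0.9036 → 0.90; α₂ = 0.8159; rank = 408; θ*₍408₎ = 52.4.

(47.6, 52.4)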